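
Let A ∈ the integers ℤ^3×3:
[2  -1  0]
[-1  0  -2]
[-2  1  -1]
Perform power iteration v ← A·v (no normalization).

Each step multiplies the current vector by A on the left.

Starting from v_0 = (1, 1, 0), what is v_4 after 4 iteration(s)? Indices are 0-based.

v_4 = (9, 1, -6)

v_0 = (1, 1, 0).
v_1 = A·v_0 = (1, -1, -1).
v_2 = A·v_1 = (3, 1, -2).
v_3 = A·v_2 = (5, 1, -3).
v_4 = A·v_3 = (9, 1, -6).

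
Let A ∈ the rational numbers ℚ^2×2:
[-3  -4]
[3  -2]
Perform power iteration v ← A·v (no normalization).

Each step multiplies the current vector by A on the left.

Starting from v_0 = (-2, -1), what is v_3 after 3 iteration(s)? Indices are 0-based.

v_0 = (-2, -1).
v_1 = A·v_0 = (10, -4).
v_2 = A·v_1 = (-14, 38).
v_3 = A·v_2 = (-110, -118).

v_3 = (-110, -118)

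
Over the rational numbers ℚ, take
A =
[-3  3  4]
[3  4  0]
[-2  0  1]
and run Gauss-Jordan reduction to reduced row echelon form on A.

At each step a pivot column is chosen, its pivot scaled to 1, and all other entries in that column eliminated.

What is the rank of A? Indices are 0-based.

step 1: normalize row 0 (÷-3) = (1, -1, -4/3)
  row 1: subtract 3×row0 = (0, 7, 4)
  row 2: subtract -2×row0 = (0, -2, -5/3)
step 2: normalize row 1 (÷7) = (0, 1, 4/7)
  row 0: subtract -1×row1 = (1, 0, -16/21)
  row 2: subtract -2×row1 = (0, 0, -11/21)
step 3: normalize row 2 (÷-11/21) = (0, 0, 1)
  row 0: subtract -16/21×row2 = (1, 0, 0)
  row 1: subtract 4/7×row2 = (0, 1, 0)

rank = 3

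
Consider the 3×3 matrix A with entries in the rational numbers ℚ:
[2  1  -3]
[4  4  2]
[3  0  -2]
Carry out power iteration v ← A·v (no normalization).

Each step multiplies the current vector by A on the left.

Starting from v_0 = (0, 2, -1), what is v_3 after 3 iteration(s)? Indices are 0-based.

v_0 = (0, 2, -1).
v_1 = A·v_0 = (5, 6, 2).
v_2 = A·v_1 = (10, 48, 11).
v_3 = A·v_2 = (35, 254, 8).

v_3 = (35, 254, 8)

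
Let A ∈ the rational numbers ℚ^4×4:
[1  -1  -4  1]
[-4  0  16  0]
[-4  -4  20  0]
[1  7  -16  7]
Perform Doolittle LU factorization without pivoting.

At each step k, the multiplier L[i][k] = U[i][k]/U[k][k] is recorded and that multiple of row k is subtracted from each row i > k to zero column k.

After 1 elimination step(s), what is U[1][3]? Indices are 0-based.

Step 1: pivot at (0,0) is 1.
  row1 ← row1 − (-4)·row0  ⇒  L[1][0]=-4, U row1=(0, -4, 0, 4)
  row2 ← row2 − (-4)·row0  ⇒  L[2][0]=-4, U row2=(0, -8, 4, 4)
  row3 ← row3 − (1)·row0  ⇒  L[3][0]=1, U row3=(0, 8, -12, 6)

U[1][3] = 4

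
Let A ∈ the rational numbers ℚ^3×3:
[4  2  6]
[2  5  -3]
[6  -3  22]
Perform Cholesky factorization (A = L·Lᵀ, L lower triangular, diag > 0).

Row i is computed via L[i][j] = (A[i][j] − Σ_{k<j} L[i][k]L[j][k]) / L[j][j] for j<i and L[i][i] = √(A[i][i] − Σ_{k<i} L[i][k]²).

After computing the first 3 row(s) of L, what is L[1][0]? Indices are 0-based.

Step 1: L[0][0] = √(4) = 2.
  L[1][0] = (2) / L[0][0] = 1.
Step 2: L[1][1] = √(4) = 2.
  L[2][0] = (6) / L[0][0] = 3.
  L[2][1] = (-6) / L[1][1] = -3.
Step 3: L[2][2] = √(4) = 2.

L[1][0] = 1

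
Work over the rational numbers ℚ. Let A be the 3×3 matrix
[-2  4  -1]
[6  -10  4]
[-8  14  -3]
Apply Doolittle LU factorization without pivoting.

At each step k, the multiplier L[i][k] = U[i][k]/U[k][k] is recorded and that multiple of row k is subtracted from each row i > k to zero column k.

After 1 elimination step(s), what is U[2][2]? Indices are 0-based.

Step 1: pivot at (0,0) is -2.
  row1 ← row1 − (-3)·row0  ⇒  L[1][0]=-3, U row1=(0, 2, 1)
  row2 ← row2 − (4)·row0  ⇒  L[2][0]=4, U row2=(0, -2, 1)

U[2][2] = 1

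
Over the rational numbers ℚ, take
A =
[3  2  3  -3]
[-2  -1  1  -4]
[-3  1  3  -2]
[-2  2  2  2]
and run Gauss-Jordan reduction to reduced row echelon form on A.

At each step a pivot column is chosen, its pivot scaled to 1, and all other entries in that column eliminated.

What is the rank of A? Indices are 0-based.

rank = 4

step 1: normalize row 0 (÷3) = (1, 2/3, 1, -1)
  row 1: subtract -2×row0 = (0, 1/3, 3, -6)
  row 2: subtract -3×row0 = (0, 3, 6, -5)
  row 3: subtract -2×row0 = (0, 10/3, 4, 0)
step 2: normalize row 1 (÷1/3) = (0, 1, 9, -18)
  row 0: subtract 2/3×row1 = (1, 0, -5, 11)
  row 2: subtract 3×row1 = (0, 0, -21, 49)
  row 3: subtract 10/3×row1 = (0, 0, -26, 60)
step 3: normalize row 2 (÷-21) = (0, 0, 1, -7/3)
  row 0: subtract -5×row2 = (1, 0, 0, -2/3)
  row 1: subtract 9×row2 = (0, 1, 0, 3)
  row 3: subtract -26×row2 = (0, 0, 0, -2/3)
step 4: normalize row 3 (÷-2/3) = (0, 0, 0, 1)
  row 0: subtract -2/3×row3 = (1, 0, 0, 0)
  row 1: subtract 3×row3 = (0, 1, 0, 0)
  row 2: subtract -7/3×row3 = (0, 0, 1, 0)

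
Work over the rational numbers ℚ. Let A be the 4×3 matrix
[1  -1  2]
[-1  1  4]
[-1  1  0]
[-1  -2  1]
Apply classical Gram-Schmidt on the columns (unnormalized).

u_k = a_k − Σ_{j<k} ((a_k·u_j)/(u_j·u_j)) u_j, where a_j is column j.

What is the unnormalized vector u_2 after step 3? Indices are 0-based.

Step 1: u_0 = a_0 = (1, -1, -1, -1).
Step 2: u_1 = a_1 − (-1/4)·u_0 = (-3/4, 3/4, 3/4, -9/4).
Step 3: u_2 = a_2 − (-3/4)·u_0 − (-1/9)·u_1 = (8/3, 10/3, -2/3, 0).

u_2 = (8/3, 10/3, -2/3, 0)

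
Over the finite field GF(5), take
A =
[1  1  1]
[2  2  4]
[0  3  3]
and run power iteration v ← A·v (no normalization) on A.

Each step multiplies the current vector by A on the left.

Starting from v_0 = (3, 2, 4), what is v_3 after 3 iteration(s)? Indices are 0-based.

v_3 = (2, 3, 2)

v_0 = (3, 2, 4).
v_1 = A·v_0 = (4, 1, 3).
v_2 = A·v_1 = (3, 2, 2).
v_3 = A·v_2 = (2, 3, 2).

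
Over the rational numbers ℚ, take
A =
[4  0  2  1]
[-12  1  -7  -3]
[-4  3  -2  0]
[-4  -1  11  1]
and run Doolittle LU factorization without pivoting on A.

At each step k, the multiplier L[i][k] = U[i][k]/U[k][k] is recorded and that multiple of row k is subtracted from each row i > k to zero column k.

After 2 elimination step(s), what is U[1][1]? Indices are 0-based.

k=0: U[0][0]=4
  eliminate (1,0): mult=-3, new row 1: (0, 1, -1, 0); set L[1][0]=-3
  eliminate (2,0): mult=-1, new row 2: (0, 3, 0, 1); set L[2][0]=-1
  eliminate (3,0): mult=-1, new row 3: (0, -1, 13, 2); set L[3][0]=-1
k=1: U[1][1]=1
  eliminate (2,1): mult=3, new row 2: (0, 0, 3, 1); set L[2][1]=3
  eliminate (3,1): mult=-1, new row 3: (0, 0, 12, 2); set L[3][1]=-1

U[1][1] = 1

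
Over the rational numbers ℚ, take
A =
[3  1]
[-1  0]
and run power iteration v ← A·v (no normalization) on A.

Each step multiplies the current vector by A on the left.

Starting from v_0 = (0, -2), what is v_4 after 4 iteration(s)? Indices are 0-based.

v_0 = (0, -2).
v_1 = A·v_0 = (-2, 0).
v_2 = A·v_1 = (-6, 2).
v_3 = A·v_2 = (-16, 6).
v_4 = A·v_3 = (-42, 16).

v_4 = (-42, 16)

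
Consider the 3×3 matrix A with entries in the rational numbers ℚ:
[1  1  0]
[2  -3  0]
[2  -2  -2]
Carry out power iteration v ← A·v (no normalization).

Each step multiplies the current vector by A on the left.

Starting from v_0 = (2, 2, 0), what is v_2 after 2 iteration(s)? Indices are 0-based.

v_2 = (2, 14, 12)

v_0 = (2, 2, 0).
v_1 = A·v_0 = (4, -2, 0).
v_2 = A·v_1 = (2, 14, 12).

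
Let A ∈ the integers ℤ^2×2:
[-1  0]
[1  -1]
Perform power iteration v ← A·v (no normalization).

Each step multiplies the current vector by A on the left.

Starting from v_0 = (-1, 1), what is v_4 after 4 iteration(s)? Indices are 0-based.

v_4 = (-1, 5)

v_0 = (-1, 1).
v_1 = A·v_0 = (1, -2).
v_2 = A·v_1 = (-1, 3).
v_3 = A·v_2 = (1, -4).
v_4 = A·v_3 = (-1, 5).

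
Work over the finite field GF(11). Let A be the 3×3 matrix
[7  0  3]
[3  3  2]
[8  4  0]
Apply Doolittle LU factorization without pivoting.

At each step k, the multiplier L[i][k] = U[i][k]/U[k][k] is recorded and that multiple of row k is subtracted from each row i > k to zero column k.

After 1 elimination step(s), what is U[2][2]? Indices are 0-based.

k=0: U[0][0]=7
  eliminate (1,0): mult=2, new row 1: (0, 3, 7); set L[1][0]=2
  eliminate (2,0): mult=9, new row 2: (0, 4, 6); set L[2][0]=9

U[2][2] = 6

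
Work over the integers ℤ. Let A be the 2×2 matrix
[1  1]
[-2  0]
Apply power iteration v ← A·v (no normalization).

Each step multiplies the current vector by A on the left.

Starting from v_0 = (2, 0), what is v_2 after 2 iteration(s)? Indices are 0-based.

v_0 = (2, 0).
v_1 = A·v_0 = (2, -4).
v_2 = A·v_1 = (-2, -4).

v_2 = (-2, -4)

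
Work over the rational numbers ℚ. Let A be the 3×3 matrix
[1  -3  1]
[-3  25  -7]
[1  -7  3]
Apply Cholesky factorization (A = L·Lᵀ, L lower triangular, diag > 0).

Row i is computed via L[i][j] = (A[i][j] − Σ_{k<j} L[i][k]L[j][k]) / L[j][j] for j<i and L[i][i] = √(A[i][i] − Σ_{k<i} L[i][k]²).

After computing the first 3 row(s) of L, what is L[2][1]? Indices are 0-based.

L[2][1] = -1

Step 1: L[0][0] = √(1) = 1.
  L[1][0] = (-3) / L[0][0] = -3.
Step 2: L[1][1] = √(16) = 4.
  L[2][0] = (1) / L[0][0] = 1.
  L[2][1] = (-4) / L[1][1] = -1.
Step 3: L[2][2] = √(1) = 1.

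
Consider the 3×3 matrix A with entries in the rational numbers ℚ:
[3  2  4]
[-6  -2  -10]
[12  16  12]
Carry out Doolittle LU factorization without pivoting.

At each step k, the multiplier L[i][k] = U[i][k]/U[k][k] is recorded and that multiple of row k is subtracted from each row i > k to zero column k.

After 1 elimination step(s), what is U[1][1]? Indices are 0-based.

k=0: U[0][0]=3
  eliminate (1,0): mult=-2, new row 1: (0, 2, -2); set L[1][0]=-2
  eliminate (2,0): mult=4, new row 2: (0, 8, -4); set L[2][0]=4

U[1][1] = 2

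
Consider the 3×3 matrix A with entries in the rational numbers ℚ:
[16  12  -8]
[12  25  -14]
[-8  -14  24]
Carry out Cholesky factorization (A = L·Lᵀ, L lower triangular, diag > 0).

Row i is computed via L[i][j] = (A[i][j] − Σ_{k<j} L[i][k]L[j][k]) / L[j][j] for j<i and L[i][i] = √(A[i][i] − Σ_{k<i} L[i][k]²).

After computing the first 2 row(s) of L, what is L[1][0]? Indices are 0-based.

L[1][0] = 3

Step 1: L[0][0] = √(16) = 4.
  L[1][0] = (12) / L[0][0] = 3.
Step 2: L[1][1] = √(16) = 4.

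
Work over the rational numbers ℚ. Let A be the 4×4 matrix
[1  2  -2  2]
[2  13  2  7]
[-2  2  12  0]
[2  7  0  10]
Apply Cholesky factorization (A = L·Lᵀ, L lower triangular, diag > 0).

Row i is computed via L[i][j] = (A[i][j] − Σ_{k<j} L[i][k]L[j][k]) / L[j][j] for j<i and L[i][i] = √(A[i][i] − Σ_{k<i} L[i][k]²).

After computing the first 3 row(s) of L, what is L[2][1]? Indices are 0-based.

Step 1: L[0][0] = √(1) = 1.
  L[1][0] = (2) / L[0][0] = 2.
Step 2: L[1][1] = √(9) = 3.
  L[2][0] = (-2) / L[0][0] = -2.
  L[2][1] = (6) / L[1][1] = 2.
Step 3: L[2][2] = √(4) = 2.

L[2][1] = 2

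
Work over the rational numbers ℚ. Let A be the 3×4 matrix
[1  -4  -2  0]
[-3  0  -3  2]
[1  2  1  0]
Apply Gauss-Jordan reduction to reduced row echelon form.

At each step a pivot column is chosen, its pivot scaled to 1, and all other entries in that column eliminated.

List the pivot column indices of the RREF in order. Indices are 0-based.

step 1: normalize row 0 (÷1) = (1, -4, -2, 0)
  row 1: subtract -3×row0 = (0, -12, -9, 2)
  row 2: subtract 1×row0 = (0, 6, 3, 0)
step 2: normalize row 1 (÷-12) = (0, 1, 3/4, -1/6)
  row 0: subtract -4×row1 = (1, 0, 1, -2/3)
  row 2: subtract 6×row1 = (0, 0, -3/2, 1)
step 3: normalize row 2 (÷-3/2) = (0, 0, 1, -2/3)
  row 0: subtract 1×row2 = (1, 0, 0, 0)
  row 1: subtract 3/4×row2 = (0, 1, 0, 1/3)

pivot columns: 0, 1, 2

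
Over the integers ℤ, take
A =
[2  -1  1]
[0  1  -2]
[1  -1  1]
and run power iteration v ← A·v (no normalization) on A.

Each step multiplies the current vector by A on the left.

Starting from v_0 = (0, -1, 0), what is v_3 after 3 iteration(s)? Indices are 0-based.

v_3 = (14, -9, 10)

v_0 = (0, -1, 0).
v_1 = A·v_0 = (1, -1, 1).
v_2 = A·v_1 = (4, -3, 3).
v_3 = A·v_2 = (14, -9, 10).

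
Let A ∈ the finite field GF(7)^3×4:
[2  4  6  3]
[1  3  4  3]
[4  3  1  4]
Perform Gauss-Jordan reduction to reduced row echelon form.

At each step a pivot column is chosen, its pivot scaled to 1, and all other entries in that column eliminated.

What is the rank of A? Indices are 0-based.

[1] R0 /= 2  ⇒  (1, 2, 3, 5)
     R1 -= 1·R0  ⇒  (0, 1, 1, 5)
     R2 -= 4·R0  ⇒  (0, 2, 3, 5)
[2] R1 /= 1  ⇒  (0, 1, 1, 5)
     R0 -= 2·R1  ⇒  (1, 0, 1, 2)
     R2 -= 2·R1  ⇒  (0, 0, 1, 2)
[3] R2 /= 1  ⇒  (0, 0, 1, 2)
     R0 -= 1·R2  ⇒  (1, 0, 0, 0)
     R1 -= 1·R2  ⇒  (0, 1, 0, 3)

rank = 3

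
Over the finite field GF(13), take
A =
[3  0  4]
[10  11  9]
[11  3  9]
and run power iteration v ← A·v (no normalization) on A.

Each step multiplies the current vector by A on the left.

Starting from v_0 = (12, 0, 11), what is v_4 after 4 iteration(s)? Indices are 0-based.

v_4 = (2, 5, 10)

v_0 = (12, 0, 11).
v_1 = A·v_0 = (2, 11, 10).
v_2 = A·v_1 = (7, 10, 2).
v_3 = A·v_2 = (3, 3, 8).
v_4 = A·v_3 = (2, 5, 10).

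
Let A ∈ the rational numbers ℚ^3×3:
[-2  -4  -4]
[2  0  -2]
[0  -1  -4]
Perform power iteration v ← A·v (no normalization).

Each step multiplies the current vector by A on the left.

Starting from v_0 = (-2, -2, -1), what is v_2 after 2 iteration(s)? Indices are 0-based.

v_0 = (-2, -2, -1).
v_1 = A·v_0 = (16, -2, 6).
v_2 = A·v_1 = (-48, 20, -22).

v_2 = (-48, 20, -22)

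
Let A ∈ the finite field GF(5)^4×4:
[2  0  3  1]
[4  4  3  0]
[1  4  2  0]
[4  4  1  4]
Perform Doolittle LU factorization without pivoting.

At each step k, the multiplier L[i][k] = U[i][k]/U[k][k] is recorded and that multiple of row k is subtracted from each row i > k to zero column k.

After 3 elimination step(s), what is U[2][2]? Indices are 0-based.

[col 0] pivot 2
  R1 -= 2*R0 → (0, 4, 2, 3)  (L[1][0] := 2)
  R2 -= 3*R0 → (0, 4, 3, 2)  (L[2][0] := 3)
  R3 -= 2*R0 → (0, 4, 0, 2)  (L[3][0] := 2)
[col 1] pivot 4
  R2 -= 1*R1 → (0, 0, 1, 4)  (L[2][1] := 1)
  R3 -= 1*R1 → (0, 0, 3, 4)  (L[3][1] := 1)
[col 2] pivot 1
  R3 -= 3*R2 → (0, 0, 0, 2)  (L[3][2] := 3)

U[2][2] = 1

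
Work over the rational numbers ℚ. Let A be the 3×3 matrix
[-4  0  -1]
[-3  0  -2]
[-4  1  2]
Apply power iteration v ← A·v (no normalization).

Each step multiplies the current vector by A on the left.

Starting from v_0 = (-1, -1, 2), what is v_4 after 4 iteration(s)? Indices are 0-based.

v_4 = (-270, -265, -85)

v_0 = (-1, -1, 2).
v_1 = A·v_0 = (2, -1, 7).
v_2 = A·v_1 = (-15, -20, 5).
v_3 = A·v_2 = (55, 35, 50).
v_4 = A·v_3 = (-270, -265, -85).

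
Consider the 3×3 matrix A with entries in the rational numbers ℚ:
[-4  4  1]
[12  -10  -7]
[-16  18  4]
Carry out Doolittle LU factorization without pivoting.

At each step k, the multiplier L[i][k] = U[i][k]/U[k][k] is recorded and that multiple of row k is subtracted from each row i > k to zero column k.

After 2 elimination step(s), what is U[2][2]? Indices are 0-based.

U[2][2] = 4

Step 1: pivot at (0,0) is -4.
  row1 ← row1 − (-3)·row0  ⇒  L[1][0]=-3, U row1=(0, 2, -4)
  row2 ← row2 − (4)·row0  ⇒  L[2][0]=4, U row2=(0, 2, 0)
Step 2: pivot at (1,1) is 2.
  row2 ← row2 − (1)·row1  ⇒  L[2][1]=1, U row2=(0, 0, 4)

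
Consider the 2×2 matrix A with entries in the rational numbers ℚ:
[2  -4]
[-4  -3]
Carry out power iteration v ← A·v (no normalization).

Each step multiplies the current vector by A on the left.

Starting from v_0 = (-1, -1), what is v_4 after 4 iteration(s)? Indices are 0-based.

v_0 = (-1, -1).
v_1 = A·v_0 = (2, 7).
v_2 = A·v_1 = (-24, -29).
v_3 = A·v_2 = (68, 183).
v_4 = A·v_3 = (-596, -821).

v_4 = (-596, -821)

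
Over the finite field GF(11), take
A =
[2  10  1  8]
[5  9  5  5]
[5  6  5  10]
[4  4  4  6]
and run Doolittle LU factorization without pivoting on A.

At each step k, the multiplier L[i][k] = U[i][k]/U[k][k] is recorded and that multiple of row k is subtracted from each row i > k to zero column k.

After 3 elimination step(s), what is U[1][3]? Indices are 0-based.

U[1][3] = 7

k=0: U[0][0]=2
  eliminate (1,0): mult=8, new row 1: (0, 6, 8, 7); set L[1][0]=8
  eliminate (2,0): mult=8, new row 2: (0, 3, 8, 1); set L[2][0]=8
  eliminate (3,0): mult=2, new row 3: (0, 6, 2, 1); set L[3][0]=2
k=1: U[1][1]=6
  eliminate (2,1): mult=6, new row 2: (0, 0, 4, 3); set L[2][1]=6
  eliminate (3,1): mult=1, new row 3: (0, 0, 5, 5); set L[3][1]=1
k=2: U[2][2]=4
  eliminate (3,2): mult=4, new row 3: (0, 0, 0, 4); set L[3][2]=4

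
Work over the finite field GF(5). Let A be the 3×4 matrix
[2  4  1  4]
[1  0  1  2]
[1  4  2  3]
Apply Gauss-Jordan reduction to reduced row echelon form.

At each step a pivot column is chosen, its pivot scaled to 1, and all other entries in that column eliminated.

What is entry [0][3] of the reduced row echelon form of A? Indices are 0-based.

pivot(0,0)=2: scale R0 → (1, 2, 3, 2)
  clear (1,0): R1 −= (1)R0 → (0, 3, 3, 0)
  clear (2,0): R2 −= (1)R0 → (0, 2, 4, 1)
pivot(1,1)=3: scale R1 → (0, 1, 1, 0)
  clear (0,1): R0 −= (2)R1 → (1, 0, 1, 2)
  clear (2,1): R2 −= (2)R1 → (0, 0, 2, 1)
pivot(2,2)=2: scale R2 → (0, 0, 1, 3)
  clear (0,2): R0 −= (1)R2 → (1, 0, 0, 4)
  clear (1,2): R1 −= (1)R2 → (0, 1, 0, 2)

M[0][3] = 4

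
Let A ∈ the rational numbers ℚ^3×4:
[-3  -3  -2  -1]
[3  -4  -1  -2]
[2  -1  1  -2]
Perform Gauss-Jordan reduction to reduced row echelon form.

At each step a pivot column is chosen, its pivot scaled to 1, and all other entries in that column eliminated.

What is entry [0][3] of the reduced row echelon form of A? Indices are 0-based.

[1] R0 /= -3  ⇒  (1, 1, 2/3, 1/3)
     R1 -= 3·R0  ⇒  (0, -7, -3, -3)
     R2 -= 2·R0  ⇒  (0, -3, -1/3, -8/3)
[2] R1 /= -7  ⇒  (0, 1, 3/7, 3/7)
     R0 -= 1·R1  ⇒  (1, 0, 5/21, -2/21)
     R2 -= -3·R1  ⇒  (0, 0, 20/21, -29/21)
[3] R2 /= 20/21  ⇒  (0, 0, 1, -29/20)
     R0 -= 5/21·R2  ⇒  (1, 0, 0, 1/4)
     R1 -= 3/7·R2  ⇒  (0, 1, 0, 21/20)

M[0][3] = 1/4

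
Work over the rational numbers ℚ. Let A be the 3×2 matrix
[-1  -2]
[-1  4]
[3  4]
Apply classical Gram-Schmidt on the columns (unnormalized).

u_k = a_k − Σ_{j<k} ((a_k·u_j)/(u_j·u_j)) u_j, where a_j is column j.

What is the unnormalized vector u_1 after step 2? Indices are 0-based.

u_1 = (-12/11, 54/11, 14/11)

Step 1: u_0 = a_0 = (-1, -1, 3).
Step 2: u_1 = a_1 − (10/11)·u_0 = (-12/11, 54/11, 14/11).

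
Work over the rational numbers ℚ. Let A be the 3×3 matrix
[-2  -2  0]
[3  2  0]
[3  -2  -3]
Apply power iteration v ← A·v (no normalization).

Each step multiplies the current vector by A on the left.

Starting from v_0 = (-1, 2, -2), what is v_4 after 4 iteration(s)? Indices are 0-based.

v_0 = (-1, 2, -2).
v_1 = A·v_0 = (-2, 1, -1).
v_2 = A·v_1 = (2, -4, -5).
v_3 = A·v_2 = (4, -2, 29).
v_4 = A·v_3 = (-4, 8, -71).

v_4 = (-4, 8, -71)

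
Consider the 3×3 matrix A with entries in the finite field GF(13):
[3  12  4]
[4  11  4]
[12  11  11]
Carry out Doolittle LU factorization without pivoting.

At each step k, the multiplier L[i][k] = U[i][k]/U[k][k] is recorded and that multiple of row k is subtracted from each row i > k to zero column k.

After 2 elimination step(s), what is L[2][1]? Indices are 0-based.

[col 0] pivot 3
  R1 -= 10*R0 → (0, 8, 3)  (L[1][0] := 10)
  R2 -= 4*R0 → (0, 2, 8)  (L[2][0] := 4)
[col 1] pivot 8
  R2 -= 10*R1 → (0, 0, 4)  (L[2][1] := 10)

L[2][1] = 10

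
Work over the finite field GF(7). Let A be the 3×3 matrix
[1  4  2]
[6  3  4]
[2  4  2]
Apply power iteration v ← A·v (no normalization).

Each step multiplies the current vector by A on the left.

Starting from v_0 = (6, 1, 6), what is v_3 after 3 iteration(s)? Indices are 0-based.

v_0 = (6, 1, 6).
v_1 = A·v_0 = (1, 0, 0).
v_2 = A·v_1 = (1, 6, 2).
v_3 = A·v_2 = (1, 4, 2).

v_3 = (1, 4, 2)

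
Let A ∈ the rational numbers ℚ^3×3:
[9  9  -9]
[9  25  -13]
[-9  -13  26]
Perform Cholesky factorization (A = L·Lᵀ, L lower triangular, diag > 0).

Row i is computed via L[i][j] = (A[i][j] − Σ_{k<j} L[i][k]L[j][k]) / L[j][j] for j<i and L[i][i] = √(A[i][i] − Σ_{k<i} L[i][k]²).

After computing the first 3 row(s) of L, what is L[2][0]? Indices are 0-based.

L[2][0] = -3

Step 1: L[0][0] = √(9) = 3.
  L[1][0] = (9) / L[0][0] = 3.
Step 2: L[1][1] = √(16) = 4.
  L[2][0] = (-9) / L[0][0] = -3.
  L[2][1] = (-4) / L[1][1] = -1.
Step 3: L[2][2] = √(16) = 4.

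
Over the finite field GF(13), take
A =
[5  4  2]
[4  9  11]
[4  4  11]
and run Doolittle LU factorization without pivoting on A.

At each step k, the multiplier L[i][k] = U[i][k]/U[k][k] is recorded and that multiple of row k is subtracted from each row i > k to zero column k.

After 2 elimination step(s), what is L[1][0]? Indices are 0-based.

Step 1: pivot at (0,0) is 5.
  row1 ← row1 − (6)·row0  ⇒  L[1][0]=6, U row1=(0, 11, 12)
  row2 ← row2 − (6)·row0  ⇒  L[2][0]=6, U row2=(0, 6, 12)
Step 2: pivot at (1,1) is 11.
  row2 ← row2 − (10)·row1  ⇒  L[2][1]=10, U row2=(0, 0, 9)

L[1][0] = 6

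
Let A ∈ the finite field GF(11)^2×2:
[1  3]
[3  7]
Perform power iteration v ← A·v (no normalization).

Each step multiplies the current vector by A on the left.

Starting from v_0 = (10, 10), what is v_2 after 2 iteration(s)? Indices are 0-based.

v_0 = (10, 10).
v_1 = A·v_0 = (7, 1).
v_2 = A·v_1 = (10, 6).

v_2 = (10, 6)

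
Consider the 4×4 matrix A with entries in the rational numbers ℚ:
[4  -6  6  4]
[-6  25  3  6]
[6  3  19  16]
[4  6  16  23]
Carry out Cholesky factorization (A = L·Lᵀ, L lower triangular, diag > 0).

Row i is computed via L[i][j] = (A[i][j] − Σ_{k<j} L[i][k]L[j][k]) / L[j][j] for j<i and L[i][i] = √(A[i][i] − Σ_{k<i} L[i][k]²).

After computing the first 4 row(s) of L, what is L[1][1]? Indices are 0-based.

L[1][1] = 4

Step 1: L[0][0] = √(4) = 2.
  L[1][0] = (-6) / L[0][0] = -3.
Step 2: L[1][1] = √(16) = 4.
  L[2][0] = (6) / L[0][0] = 3.
  L[2][1] = (12) / L[1][1] = 3.
Step 3: L[2][2] = √(1) = 1.
  L[3][0] = (4) / L[0][0] = 2.
  L[3][1] = (12) / L[1][1] = 3.
  L[3][2] = (1) / L[2][2] = 1.
Step 4: L[3][3] = √(9) = 3.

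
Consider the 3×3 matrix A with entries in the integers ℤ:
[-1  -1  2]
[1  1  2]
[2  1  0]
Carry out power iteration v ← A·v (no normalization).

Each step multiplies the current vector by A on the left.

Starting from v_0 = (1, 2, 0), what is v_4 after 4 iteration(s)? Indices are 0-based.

v_4 = (60, 36, -34)

v_0 = (1, 2, 0).
v_1 = A·v_0 = (-3, 3, 4).
v_2 = A·v_1 = (8, 8, -3).
v_3 = A·v_2 = (-22, 10, 24).
v_4 = A·v_3 = (60, 36, -34).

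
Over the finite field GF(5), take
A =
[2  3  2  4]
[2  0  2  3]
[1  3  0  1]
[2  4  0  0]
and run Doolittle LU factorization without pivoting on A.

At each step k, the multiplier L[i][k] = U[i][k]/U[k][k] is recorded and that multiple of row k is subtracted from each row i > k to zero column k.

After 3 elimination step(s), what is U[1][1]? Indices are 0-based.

U[1][1] = 2

[col 0] pivot 2
  R1 -= 1*R0 → (0, 2, 0, 4)  (L[1][0] := 1)
  R2 -= 3*R0 → (0, 4, 4, 4)  (L[2][0] := 3)
  R3 -= 1*R0 → (0, 1, 3, 1)  (L[3][0] := 1)
[col 1] pivot 2
  R2 -= 2*R1 → (0, 0, 4, 1)  (L[2][1] := 2)
  R3 -= 3*R1 → (0, 0, 3, 4)  (L[3][1] := 3)
[col 2] pivot 4
  R3 -= 2*R2 → (0, 0, 0, 2)  (L[3][2] := 2)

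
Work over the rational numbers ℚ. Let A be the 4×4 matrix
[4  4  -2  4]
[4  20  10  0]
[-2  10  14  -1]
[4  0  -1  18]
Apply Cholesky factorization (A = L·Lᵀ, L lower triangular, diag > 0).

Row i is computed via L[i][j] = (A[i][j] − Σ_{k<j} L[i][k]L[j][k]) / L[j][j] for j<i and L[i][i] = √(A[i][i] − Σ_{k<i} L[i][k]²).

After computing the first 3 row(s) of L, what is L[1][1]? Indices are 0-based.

L[1][1] = 4

Step 1: L[0][0] = √(4) = 2.
  L[1][0] = (4) / L[0][0] = 2.
Step 2: L[1][1] = √(16) = 4.
  L[2][0] = (-2) / L[0][0] = -1.
  L[2][1] = (12) / L[1][1] = 3.
Step 3: L[2][2] = √(4) = 2.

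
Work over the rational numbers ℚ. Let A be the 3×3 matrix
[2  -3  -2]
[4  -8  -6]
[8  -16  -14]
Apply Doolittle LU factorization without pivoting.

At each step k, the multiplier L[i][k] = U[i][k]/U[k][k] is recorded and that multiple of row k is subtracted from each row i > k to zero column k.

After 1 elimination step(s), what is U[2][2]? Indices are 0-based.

U[2][2] = -6

Step 1: pivot at (0,0) is 2.
  row1 ← row1 − (2)·row0  ⇒  L[1][0]=2, U row1=(0, -2, -2)
  row2 ← row2 − (4)·row0  ⇒  L[2][0]=4, U row2=(0, -4, -6)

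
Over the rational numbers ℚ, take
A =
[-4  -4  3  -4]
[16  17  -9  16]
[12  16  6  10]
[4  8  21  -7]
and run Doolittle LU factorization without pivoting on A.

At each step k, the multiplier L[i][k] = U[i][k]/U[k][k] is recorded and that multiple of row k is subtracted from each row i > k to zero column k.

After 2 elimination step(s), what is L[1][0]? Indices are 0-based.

Step 1: pivot at (0,0) is -4.
  row1 ← row1 − (-4)·row0  ⇒  L[1][0]=-4, U row1=(0, 1, 3, 0)
  row2 ← row2 − (-3)·row0  ⇒  L[2][0]=-3, U row2=(0, 4, 15, -2)
  row3 ← row3 − (-1)·row0  ⇒  L[3][0]=-1, U row3=(0, 4, 24, -11)
Step 2: pivot at (1,1) is 1.
  row2 ← row2 − (4)·row1  ⇒  L[2][1]=4, U row2=(0, 0, 3, -2)
  row3 ← row3 − (4)·row1  ⇒  L[3][1]=4, U row3=(0, 0, 12, -11)

L[1][0] = -4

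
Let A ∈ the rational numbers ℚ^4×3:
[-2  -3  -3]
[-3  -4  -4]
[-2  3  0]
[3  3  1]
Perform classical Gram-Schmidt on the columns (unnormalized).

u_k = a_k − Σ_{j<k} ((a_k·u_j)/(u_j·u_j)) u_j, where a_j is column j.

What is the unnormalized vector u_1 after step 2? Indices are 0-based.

Step 1: u_0 = a_0 = (-2, -3, -2, 3).
Step 2: u_1 = a_1 − (21/26)·u_0 = (-18/13, -41/26, 60/13, 15/26).

u_1 = (-18/13, -41/26, 60/13, 15/26)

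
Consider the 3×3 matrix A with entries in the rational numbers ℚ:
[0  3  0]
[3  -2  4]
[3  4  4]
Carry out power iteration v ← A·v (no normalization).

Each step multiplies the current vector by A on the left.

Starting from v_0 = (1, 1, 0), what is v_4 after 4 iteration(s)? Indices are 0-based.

v_4 = (309, 1361, 1979)

v_0 = (1, 1, 0).
v_1 = A·v_0 = (3, 1, 7).
v_2 = A·v_1 = (3, 35, 41).
v_3 = A·v_2 = (105, 103, 313).
v_4 = A·v_3 = (309, 1361, 1979).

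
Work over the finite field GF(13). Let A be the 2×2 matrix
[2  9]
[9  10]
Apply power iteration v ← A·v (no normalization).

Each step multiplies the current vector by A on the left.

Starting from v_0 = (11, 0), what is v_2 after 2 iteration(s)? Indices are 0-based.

v_0 = (11, 0).
v_1 = A·v_0 = (9, 8).
v_2 = A·v_1 = (12, 5).

v_2 = (12, 5)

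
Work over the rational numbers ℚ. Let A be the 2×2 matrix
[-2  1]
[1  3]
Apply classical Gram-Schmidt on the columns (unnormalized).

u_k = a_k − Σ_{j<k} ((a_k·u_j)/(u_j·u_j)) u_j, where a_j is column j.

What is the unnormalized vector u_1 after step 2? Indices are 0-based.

Step 1: u_0 = a_0 = (-2, 1).
Step 2: u_1 = a_1 − (1/5)·u_0 = (7/5, 14/5).

u_1 = (7/5, 14/5)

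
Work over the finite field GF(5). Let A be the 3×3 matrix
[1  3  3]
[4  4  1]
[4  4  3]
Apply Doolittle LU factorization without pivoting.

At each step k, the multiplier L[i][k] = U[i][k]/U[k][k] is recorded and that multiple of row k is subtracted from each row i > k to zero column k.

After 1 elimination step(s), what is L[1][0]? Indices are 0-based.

L[1][0] = 4

[col 0] pivot 1
  R1 -= 4*R0 → (0, 2, 4)  (L[1][0] := 4)
  R2 -= 4*R0 → (0, 2, 1)  (L[2][0] := 4)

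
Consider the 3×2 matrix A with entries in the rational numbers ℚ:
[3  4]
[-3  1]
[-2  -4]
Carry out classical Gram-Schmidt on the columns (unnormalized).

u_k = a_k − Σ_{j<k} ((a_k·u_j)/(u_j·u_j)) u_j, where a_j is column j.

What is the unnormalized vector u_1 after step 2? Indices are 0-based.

Step 1: u_0 = a_0 = (3, -3, -2).
Step 2: u_1 = a_1 − (17/22)·u_0 = (37/22, 73/22, -27/11).

u_1 = (37/22, 73/22, -27/11)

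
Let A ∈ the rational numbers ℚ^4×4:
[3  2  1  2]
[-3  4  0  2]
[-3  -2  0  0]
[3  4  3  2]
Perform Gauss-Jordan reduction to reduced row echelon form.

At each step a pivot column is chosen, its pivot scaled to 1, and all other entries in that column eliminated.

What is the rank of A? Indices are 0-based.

rank = 4

[1] R0 /= 3  ⇒  (1, 2/3, 1/3, 2/3)
     R1 -= -3·R0  ⇒  (0, 6, 1, 4)
     R2 -= -3·R0  ⇒  (0, 0, 1, 2)
     R3 -= 3·R0  ⇒  (0, 2, 2, 0)
[2] R1 /= 6  ⇒  (0, 1, 1/6, 2/3)
     R0 -= 2/3·R1  ⇒  (1, 0, 2/9, 2/9)
     R3 -= 2·R1  ⇒  (0, 0, 5/3, -4/3)
[3] R2 /= 1  ⇒  (0, 0, 1, 2)
     R0 -= 2/9·R2  ⇒  (1, 0, 0, -2/9)
     R1 -= 1/6·R2  ⇒  (0, 1, 0, 1/3)
     R3 -= 5/3·R2  ⇒  (0, 0, 0, -14/3)
[4] R3 /= -14/3  ⇒  (0, 0, 0, 1)
     R0 -= -2/9·R3  ⇒  (1, 0, 0, 0)
     R1 -= 1/3·R3  ⇒  (0, 1, 0, 0)
     R2 -= 2·R3  ⇒  (0, 0, 1, 0)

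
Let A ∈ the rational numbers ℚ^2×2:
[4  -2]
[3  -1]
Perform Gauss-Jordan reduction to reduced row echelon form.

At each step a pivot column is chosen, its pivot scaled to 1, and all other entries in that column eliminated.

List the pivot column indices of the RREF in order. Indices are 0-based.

[1] R0 /= 4  ⇒  (1, -1/2)
     R1 -= 3·R0  ⇒  (0, 1/2)
[2] R1 /= 1/2  ⇒  (0, 1)
     R0 -= -1/2·R1  ⇒  (1, 0)

pivot columns: 0, 1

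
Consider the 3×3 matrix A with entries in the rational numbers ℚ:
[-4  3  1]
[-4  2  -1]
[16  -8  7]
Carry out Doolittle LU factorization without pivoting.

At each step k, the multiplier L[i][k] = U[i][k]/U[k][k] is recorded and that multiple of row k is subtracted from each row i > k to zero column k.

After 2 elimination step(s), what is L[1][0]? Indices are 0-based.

L[1][0] = 1

Step 1: pivot at (0,0) is -4.
  row1 ← row1 − (1)·row0  ⇒  L[1][0]=1, U row1=(0, -1, -2)
  row2 ← row2 − (-4)·row0  ⇒  L[2][0]=-4, U row2=(0, 4, 11)
Step 2: pivot at (1,1) is -1.
  row2 ← row2 − (-4)·row1  ⇒  L[2][1]=-4, U row2=(0, 0, 3)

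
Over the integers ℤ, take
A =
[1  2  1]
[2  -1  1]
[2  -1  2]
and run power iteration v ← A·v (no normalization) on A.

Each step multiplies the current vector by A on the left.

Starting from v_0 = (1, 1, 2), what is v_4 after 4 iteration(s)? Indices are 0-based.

v_0 = (1, 1, 2).
v_1 = A·v_0 = (5, 3, 5).
v_2 = A·v_1 = (16, 12, 17).
v_3 = A·v_2 = (57, 37, 54).
v_4 = A·v_3 = (185, 131, 185).

v_4 = (185, 131, 185)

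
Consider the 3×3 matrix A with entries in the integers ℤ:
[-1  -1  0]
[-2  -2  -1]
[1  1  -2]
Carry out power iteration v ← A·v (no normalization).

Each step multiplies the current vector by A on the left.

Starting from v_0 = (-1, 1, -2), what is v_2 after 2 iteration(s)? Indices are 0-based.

v_0 = (-1, 1, -2).
v_1 = A·v_0 = (0, 2, 4).
v_2 = A·v_1 = (-2, -8, -6).

v_2 = (-2, -8, -6)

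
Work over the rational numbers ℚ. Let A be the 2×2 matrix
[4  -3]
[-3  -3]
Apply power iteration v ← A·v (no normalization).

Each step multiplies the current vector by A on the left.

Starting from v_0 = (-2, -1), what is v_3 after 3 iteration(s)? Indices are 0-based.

v_0 = (-2, -1).
v_1 = A·v_0 = (-5, 9).
v_2 = A·v_1 = (-47, -12).
v_3 = A·v_2 = (-152, 177).

v_3 = (-152, 177)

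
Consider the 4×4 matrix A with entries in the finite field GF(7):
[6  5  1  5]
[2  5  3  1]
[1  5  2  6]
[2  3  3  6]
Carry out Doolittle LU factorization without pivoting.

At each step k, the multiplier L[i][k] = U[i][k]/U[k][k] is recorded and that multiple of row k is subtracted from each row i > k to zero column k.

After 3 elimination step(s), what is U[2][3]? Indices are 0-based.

U[2][3] = 6

Step 1: pivot at (0,0) is 6.
  row1 ← row1 − (5)·row0  ⇒  L[1][0]=5, U row1=(0, 1, 5, 4)
  row2 ← row2 − (6)·row0  ⇒  L[2][0]=6, U row2=(0, 3, 3, 4)
  row3 ← row3 − (5)·row0  ⇒  L[3][0]=5, U row3=(0, 6, 5, 2)
Step 2: pivot at (1,1) is 1.
  row2 ← row2 − (3)·row1  ⇒  L[2][1]=3, U row2=(0, 0, 2, 6)
  row3 ← row3 − (6)·row1  ⇒  L[3][1]=6, U row3=(0, 0, 3, 6)
Step 3: pivot at (2,2) is 2.
  row3 ← row3 − (5)·row2  ⇒  L[3][2]=5, U row3=(0, 0, 0, 4)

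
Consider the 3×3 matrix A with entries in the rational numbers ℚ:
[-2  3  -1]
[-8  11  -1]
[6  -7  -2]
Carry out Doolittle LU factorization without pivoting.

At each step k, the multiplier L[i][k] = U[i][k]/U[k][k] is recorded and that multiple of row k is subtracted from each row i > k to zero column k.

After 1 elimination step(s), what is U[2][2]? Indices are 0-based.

U[2][2] = -5

Step 1: pivot at (0,0) is -2.
  row1 ← row1 − (4)·row0  ⇒  L[1][0]=4, U row1=(0, -1, 3)
  row2 ← row2 − (-3)·row0  ⇒  L[2][0]=-3, U row2=(0, 2, -5)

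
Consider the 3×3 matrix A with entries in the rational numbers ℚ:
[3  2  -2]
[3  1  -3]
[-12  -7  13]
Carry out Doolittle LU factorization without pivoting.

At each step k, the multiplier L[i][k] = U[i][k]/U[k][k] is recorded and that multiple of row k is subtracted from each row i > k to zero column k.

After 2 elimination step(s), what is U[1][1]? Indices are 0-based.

Step 1: pivot at (0,0) is 3.
  row1 ← row1 − (1)·row0  ⇒  L[1][0]=1, U row1=(0, -1, -1)
  row2 ← row2 − (-4)·row0  ⇒  L[2][0]=-4, U row2=(0, 1, 5)
Step 2: pivot at (1,1) is -1.
  row2 ← row2 − (-1)·row1  ⇒  L[2][1]=-1, U row2=(0, 0, 4)

U[1][1] = -1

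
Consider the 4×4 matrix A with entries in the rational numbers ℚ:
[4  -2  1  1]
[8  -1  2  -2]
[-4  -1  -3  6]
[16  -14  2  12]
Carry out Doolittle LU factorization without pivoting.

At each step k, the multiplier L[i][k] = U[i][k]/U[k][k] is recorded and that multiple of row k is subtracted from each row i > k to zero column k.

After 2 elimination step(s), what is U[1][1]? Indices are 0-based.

U[1][1] = 3

k=0: U[0][0]=4
  eliminate (1,0): mult=2, new row 1: (0, 3, 0, -4); set L[1][0]=2
  eliminate (2,0): mult=-1, new row 2: (0, -3, -2, 7); set L[2][0]=-1
  eliminate (3,0): mult=4, new row 3: (0, -6, -2, 8); set L[3][0]=4
k=1: U[1][1]=3
  eliminate (2,1): mult=-1, new row 2: (0, 0, -2, 3); set L[2][1]=-1
  eliminate (3,1): mult=-2, new row 3: (0, 0, -2, 0); set L[3][1]=-2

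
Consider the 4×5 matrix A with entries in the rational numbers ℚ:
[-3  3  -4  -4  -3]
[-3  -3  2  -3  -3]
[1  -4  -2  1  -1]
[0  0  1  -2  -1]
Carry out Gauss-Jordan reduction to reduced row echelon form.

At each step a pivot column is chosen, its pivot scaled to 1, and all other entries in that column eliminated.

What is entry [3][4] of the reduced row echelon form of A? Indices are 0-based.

[1] R0 /= -3  ⇒  (1, -1, 4/3, 4/3, 1)
     R1 -= -3·R0  ⇒  (0, -6, 6, 1, 0)
     R2 -= 1·R0  ⇒  (0, -3, -10/3, -1/3, -2)
[2] R1 /= -6  ⇒  (0, 1, -1, -1/6, 0)
     R0 -= -1·R1  ⇒  (1, 0, 1/3, 7/6, 1)
     R2 -= -3·R1  ⇒  (0, 0, -19/3, -5/6, -2)
[3] R2 /= -19/3  ⇒  (0, 0, 1, 5/38, 6/19)
     R0 -= 1/3·R2  ⇒  (1, 0, 0, 64/57, 17/19)
     R1 -= -1·R2  ⇒  (0, 1, 0, -2/57, 6/19)
     R3 -= 1·R2  ⇒  (0, 0, 0, -81/38, -25/19)
[4] R3 /= -81/38  ⇒  (0, 0, 0, 1, 50/81)
     R0 -= 64/57·R3  ⇒  (1, 0, 0, 0, 49/243)
     R1 -= -2/57·R3  ⇒  (0, 1, 0, 0, 82/243)
     R2 -= 5/38·R3  ⇒  (0, 0, 1, 0, 19/81)

M[3][4] = 50/81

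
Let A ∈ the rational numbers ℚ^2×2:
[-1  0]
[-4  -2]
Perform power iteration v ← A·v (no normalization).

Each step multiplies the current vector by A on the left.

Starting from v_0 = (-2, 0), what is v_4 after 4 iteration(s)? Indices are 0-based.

v_0 = (-2, 0).
v_1 = A·v_0 = (2, 8).
v_2 = A·v_1 = (-2, -24).
v_3 = A·v_2 = (2, 56).
v_4 = A·v_3 = (-2, -120).

v_4 = (-2, -120)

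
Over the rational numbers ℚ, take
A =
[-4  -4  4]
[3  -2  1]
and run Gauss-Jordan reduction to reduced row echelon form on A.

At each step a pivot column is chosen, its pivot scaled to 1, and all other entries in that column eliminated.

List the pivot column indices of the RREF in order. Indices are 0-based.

pivot columns: 0, 1

pivot(0,0)=-4: scale R0 → (1, 1, -1)
  clear (1,0): R1 −= (3)R0 → (0, -5, 4)
pivot(1,1)=-5: scale R1 → (0, 1, -4/5)
  clear (0,1): R0 −= (1)R1 → (1, 0, -1/5)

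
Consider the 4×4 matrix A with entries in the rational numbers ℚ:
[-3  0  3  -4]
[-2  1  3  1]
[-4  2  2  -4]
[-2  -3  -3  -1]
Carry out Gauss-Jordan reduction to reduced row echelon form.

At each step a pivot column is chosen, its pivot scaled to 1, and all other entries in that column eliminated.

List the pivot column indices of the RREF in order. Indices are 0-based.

step 1: normalize row 0 (÷-3) = (1, 0, -1, 4/3)
  row 1: subtract -2×row0 = (0, 1, 1, 11/3)
  row 2: subtract -4×row0 = (0, 2, -2, 4/3)
  row 3: subtract -2×row0 = (0, -3, -5, 5/3)
step 2: normalize row 1 (÷1) = (0, 1, 1, 11/3)
  row 2: subtract 2×row1 = (0, 0, -4, -6)
  row 3: subtract -3×row1 = (0, 0, -2, 38/3)
step 3: normalize row 2 (÷-4) = (0, 0, 1, 3/2)
  row 0: subtract -1×row2 = (1, 0, 0, 17/6)
  row 1: subtract 1×row2 = (0, 1, 0, 13/6)
  row 3: subtract -2×row2 = (0, 0, 0, 47/3)
step 4: normalize row 3 (÷47/3) = (0, 0, 0, 1)
  row 0: subtract 17/6×row3 = (1, 0, 0, 0)
  row 1: subtract 13/6×row3 = (0, 1, 0, 0)
  row 2: subtract 3/2×row3 = (0, 0, 1, 0)

pivot columns: 0, 1, 2, 3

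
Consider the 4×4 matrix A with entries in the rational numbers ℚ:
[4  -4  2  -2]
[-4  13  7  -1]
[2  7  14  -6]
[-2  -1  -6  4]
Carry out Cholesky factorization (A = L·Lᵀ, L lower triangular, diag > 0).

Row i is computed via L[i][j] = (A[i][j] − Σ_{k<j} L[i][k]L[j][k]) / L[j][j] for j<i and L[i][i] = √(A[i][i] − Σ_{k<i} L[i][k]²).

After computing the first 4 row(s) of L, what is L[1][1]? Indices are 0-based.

Step 1: L[0][0] = √(4) = 2.
  L[1][0] = (-4) / L[0][0] = -2.
Step 2: L[1][1] = √(9) = 3.
  L[2][0] = (2) / L[0][0] = 1.
  L[2][1] = (9) / L[1][1] = 3.
Step 3: L[2][2] = √(4) = 2.
  L[3][0] = (-2) / L[0][0] = -1.
  L[3][1] = (-3) / L[1][1] = -1.
  L[3][2] = (-2) / L[2][2] = -1.
Step 4: L[3][3] = √(1) = 1.

L[1][1] = 3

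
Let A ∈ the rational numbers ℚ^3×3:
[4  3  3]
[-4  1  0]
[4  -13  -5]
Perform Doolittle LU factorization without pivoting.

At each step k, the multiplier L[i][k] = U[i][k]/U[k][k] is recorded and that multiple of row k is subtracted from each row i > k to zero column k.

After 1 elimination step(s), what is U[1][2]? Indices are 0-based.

U[1][2] = 3

k=0: U[0][0]=4
  eliminate (1,0): mult=-1, new row 1: (0, 4, 3); set L[1][0]=-1
  eliminate (2,0): mult=1, new row 2: (0, -16, -8); set L[2][0]=1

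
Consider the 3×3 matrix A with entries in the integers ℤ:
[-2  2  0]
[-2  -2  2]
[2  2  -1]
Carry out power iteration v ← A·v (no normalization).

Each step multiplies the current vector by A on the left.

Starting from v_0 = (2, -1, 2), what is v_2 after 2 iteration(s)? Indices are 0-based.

v_0 = (2, -1, 2).
v_1 = A·v_0 = (-6, 2, 0).
v_2 = A·v_1 = (16, 8, -8).

v_2 = (16, 8, -8)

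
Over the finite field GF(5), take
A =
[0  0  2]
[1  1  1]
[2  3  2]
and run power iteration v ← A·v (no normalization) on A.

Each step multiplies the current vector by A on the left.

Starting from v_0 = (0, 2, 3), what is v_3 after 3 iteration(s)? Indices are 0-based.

v_0 = (0, 2, 3).
v_1 = A·v_0 = (1, 0, 2).
v_2 = A·v_1 = (4, 3, 1).
v_3 = A·v_2 = (2, 3, 4).

v_3 = (2, 3, 4)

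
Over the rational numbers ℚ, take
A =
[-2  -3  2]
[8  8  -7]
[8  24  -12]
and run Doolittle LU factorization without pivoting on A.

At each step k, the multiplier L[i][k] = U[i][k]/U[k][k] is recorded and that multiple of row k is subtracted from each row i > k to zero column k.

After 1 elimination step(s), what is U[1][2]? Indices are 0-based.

U[1][2] = 1

Step 1: pivot at (0,0) is -2.
  row1 ← row1 − (-4)·row0  ⇒  L[1][0]=-4, U row1=(0, -4, 1)
  row2 ← row2 − (-4)·row0  ⇒  L[2][0]=-4, U row2=(0, 12, -4)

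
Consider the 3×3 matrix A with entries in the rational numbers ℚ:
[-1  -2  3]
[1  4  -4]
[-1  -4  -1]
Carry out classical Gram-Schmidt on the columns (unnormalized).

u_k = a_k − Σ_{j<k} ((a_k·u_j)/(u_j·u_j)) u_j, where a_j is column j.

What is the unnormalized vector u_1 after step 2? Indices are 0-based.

Step 1: u_0 = a_0 = (-1, 1, -1).
Step 2: u_1 = a_1 − (10/3)·u_0 = (4/3, 2/3, -2/3).

u_1 = (4/3, 2/3, -2/3)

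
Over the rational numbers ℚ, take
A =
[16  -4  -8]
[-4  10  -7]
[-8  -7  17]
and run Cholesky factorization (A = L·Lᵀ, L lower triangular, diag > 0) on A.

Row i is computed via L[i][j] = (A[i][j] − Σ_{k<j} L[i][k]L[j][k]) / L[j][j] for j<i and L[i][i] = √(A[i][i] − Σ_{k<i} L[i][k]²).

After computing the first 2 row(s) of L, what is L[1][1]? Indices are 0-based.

Step 1: L[0][0] = √(16) = 4.
  L[1][0] = (-4) / L[0][0] = -1.
Step 2: L[1][1] = √(9) = 3.

L[1][1] = 3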